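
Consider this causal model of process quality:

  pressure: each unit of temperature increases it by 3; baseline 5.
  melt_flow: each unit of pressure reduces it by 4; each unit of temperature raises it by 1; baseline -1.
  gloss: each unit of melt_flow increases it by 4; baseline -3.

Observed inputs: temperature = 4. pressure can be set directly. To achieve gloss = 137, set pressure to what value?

Intervening on pressure fixes its value directly, overriding its dependence on temperature.
Substituting into the melt_flow equation gives melt_flow = -4*pressure + 3.
gloss becomes -16*pressure + 9.
Solve -16*pressure + 9 = 137: pressure = (137 - 9) / -16 = -8.

pressure = -8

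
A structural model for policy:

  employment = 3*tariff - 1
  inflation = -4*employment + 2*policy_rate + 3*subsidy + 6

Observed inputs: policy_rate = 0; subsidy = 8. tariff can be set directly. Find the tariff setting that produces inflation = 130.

Substituting into the inflation equation gives inflation = -12*tariff + 34.
Solve -12*tariff + 34 = 130: tariff = (130 - 34) / -12 = -8.

tariff = -8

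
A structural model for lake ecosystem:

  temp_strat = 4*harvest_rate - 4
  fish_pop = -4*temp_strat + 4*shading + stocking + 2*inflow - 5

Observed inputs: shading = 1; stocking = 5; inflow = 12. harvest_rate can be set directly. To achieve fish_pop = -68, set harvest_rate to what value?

harvest_rate = 7

Substituting into the fish_pop equation gives fish_pop = -16*harvest_rate + 44.
Solve -16*harvest_rate + 44 = -68: harvest_rate = (-68 - 44) / -16 = 7.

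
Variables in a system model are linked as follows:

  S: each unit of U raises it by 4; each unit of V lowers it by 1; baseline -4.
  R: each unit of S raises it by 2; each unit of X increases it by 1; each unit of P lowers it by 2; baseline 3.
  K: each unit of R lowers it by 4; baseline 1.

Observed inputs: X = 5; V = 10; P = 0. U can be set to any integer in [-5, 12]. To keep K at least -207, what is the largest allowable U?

Substituting into the S equation gives S = 4*U - 14.
R becomes 8*U - 20.
So K = -32*U + 81.
Require -32*U + 81 ≥ -207, so U ≤ 9.
The largest integer in [-5, 12] satisfying this is 9.

U = 9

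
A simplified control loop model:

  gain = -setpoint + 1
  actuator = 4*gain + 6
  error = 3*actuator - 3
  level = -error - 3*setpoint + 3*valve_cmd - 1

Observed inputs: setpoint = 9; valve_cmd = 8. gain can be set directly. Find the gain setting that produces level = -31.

gain = 1

Intervening on gain fixes its value directly, overriding its dependence on setpoint.
Substituting into the error equation gives error = 12*gain + 15.
Substituting into the level equation gives level = -12*gain - 19.
Solve -12*gain - 19 = -31: gain = (-31 + 19) / -12 = 1.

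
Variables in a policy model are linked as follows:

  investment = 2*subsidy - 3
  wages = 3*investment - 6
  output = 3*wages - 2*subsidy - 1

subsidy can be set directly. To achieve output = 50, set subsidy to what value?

subsidy = 6

Substituting into the wages equation gives wages = 6*subsidy - 15.
output becomes 16*subsidy - 46.
Solve 16*subsidy - 46 = 50: subsidy = (50 + 46) / 16 = 6.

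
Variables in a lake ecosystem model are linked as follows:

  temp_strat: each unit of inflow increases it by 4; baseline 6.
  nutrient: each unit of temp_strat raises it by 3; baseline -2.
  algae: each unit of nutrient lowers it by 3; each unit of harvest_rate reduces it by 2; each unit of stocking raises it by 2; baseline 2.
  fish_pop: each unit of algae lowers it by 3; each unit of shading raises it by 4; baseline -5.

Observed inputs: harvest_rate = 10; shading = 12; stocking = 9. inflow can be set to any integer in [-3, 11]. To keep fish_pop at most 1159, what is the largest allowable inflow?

inflow = 9

Substituting into the nutrient equation gives nutrient = 12*inflow + 16.
Substituting into the algae equation gives algae = -36*inflow - 48.
Substituting into the fish_pop equation gives fish_pop = 108*inflow + 187.
Require 108*inflow + 187 ≤ 1159, so inflow ≤ 9.
The largest integer in [-3, 11] satisfying this is 9.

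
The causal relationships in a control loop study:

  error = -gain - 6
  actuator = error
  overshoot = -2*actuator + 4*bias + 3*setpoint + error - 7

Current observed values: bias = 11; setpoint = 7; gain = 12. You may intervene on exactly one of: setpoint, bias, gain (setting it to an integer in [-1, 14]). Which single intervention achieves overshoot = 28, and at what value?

set bias = -1

Intervening on setpoint: overshoot = 3*setpoint + 55. Reaching 28 requires setpoint = -9, outside [-1, 14].
Intervening on bias: with other inputs at their observed values, overshoot = 4*bias + 32. Solving for 28 gives bias = -1, within [-1, 14].
Intervening on gain: overshoot = gain + 64. Reaching 28 requires gain = -36, outside [-1, 14].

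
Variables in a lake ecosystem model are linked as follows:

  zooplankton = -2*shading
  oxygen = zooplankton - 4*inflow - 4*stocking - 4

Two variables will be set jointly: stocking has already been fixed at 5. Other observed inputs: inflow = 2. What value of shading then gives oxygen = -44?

shading = 6

With stocking held at 5:
Substituting into the oxygen equation gives oxygen = -2*shading - 32.
Solve -2*shading - 32 = -44: shading = (-44 + 32) / -2 = 6.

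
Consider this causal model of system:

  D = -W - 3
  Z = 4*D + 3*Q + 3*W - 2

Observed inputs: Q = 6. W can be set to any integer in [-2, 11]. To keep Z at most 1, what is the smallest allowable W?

W = 3

Substituting into the Z equation gives Z = -W + 4.
Require -W + 4 ≤ 1, so W ≥ 3.
The smallest integer in [-2, 11] satisfying this is 3.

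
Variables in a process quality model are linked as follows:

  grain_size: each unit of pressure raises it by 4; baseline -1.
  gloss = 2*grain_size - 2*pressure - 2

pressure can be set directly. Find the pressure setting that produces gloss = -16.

pressure = -2

Substituting into the gloss equation gives gloss = 6*pressure - 4.
Solve 6*pressure - 4 = -16: pressure = (-16 + 4) / 6 = -2.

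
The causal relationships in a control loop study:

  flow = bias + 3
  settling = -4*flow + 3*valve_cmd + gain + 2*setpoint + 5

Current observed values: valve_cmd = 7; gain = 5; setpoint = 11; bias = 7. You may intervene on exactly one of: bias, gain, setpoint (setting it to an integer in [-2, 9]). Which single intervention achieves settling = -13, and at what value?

Intervening on bias: settling = -4*bias + 41. Reaching -13 requires bias = 27/2, not an integer.
Intervening on gain: settling = gain + 8. Reaching -13 requires gain = -21, outside [-2, 9].
Intervening on setpoint: with other inputs at their observed values, settling = 2*setpoint - 9. Solving for -13 gives setpoint = -2, within [-2, 9].

set setpoint = -2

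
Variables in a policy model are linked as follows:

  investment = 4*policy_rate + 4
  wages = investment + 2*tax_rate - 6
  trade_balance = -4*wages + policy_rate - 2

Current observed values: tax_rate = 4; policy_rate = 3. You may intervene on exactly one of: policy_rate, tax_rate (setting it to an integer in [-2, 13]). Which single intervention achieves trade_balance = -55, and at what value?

set tax_rate = 2

Intervening on policy_rate: trade_balance = -15*policy_rate - 26. Reaching -55 requires policy_rate = 29/15, not an integer.
Intervening on tax_rate: with other inputs at their observed values, trade_balance = -8*tax_rate - 39. Solving for -55 gives tax_rate = 2, within [-2, 13].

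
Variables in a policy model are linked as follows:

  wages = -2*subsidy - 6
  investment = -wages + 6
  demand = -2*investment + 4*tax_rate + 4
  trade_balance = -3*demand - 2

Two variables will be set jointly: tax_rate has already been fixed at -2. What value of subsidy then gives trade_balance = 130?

subsidy = 4

With tax_rate held at -2:
Substituting into the investment equation gives investment = 2*subsidy + 12.
Substituting into the demand equation gives demand = -4*subsidy - 28.
So trade_balance = 12*subsidy + 82.
Solve 12*subsidy + 82 = 130: subsidy = (130 - 82) / 12 = 4.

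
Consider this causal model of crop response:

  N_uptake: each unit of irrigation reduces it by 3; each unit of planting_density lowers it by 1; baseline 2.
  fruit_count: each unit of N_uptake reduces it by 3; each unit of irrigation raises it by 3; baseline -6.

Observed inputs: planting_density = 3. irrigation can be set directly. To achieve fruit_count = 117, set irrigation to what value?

Substituting into the N_uptake equation gives N_uptake = -3*irrigation - 1.
So fruit_count = 12*irrigation - 3.
Solve 12*irrigation - 3 = 117: irrigation = (117 + 3) / 12 = 10.

irrigation = 10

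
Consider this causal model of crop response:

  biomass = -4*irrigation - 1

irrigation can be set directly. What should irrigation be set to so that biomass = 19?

Solve -4*irrigation - 1 = 19: irrigation = (19 + 1) / -4 = -5.

irrigation = -5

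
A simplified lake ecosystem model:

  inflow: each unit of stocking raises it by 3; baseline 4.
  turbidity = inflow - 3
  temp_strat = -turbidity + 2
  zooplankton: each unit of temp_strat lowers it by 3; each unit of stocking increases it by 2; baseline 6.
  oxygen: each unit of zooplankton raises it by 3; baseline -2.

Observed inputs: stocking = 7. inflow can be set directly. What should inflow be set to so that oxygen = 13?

Intervening on inflow fixes its value directly, overriding its dependence on stocking.
Substituting into the temp_strat equation gives temp_strat = -inflow + 5.
This gives zooplankton = 3*inflow + 5.
oxygen becomes 9*inflow + 13.
Solve 9*inflow + 13 = 13: inflow = (13 - 13) / 9 = 0.

inflow = 0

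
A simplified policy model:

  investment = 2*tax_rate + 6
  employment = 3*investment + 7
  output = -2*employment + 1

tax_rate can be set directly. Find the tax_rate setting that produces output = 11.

tax_rate = -5

Substituting into the employment equation gives employment = 6*tax_rate + 25.
So output = -12*tax_rate - 49.
Solve -12*tax_rate - 49 = 11: tax_rate = (11 + 49) / -12 = -5.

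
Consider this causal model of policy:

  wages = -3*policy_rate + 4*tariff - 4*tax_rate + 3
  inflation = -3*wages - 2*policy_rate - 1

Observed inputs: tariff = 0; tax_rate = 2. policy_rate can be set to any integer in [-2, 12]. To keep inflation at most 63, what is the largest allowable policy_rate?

policy_rate = 7

Substituting into the wages equation gives wages = -3*policy_rate - 5.
Substituting into the inflation equation gives inflation = 7*policy_rate + 14.
Require 7*policy_rate + 14 ≤ 63, so policy_rate ≤ 7.
The largest integer in [-2, 12] satisfying this is 7.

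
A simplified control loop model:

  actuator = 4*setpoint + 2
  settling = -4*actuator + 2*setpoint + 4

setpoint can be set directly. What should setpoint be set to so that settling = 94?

Substituting into the settling equation gives settling = -14*setpoint - 4.
Solve -14*setpoint - 4 = 94: setpoint = (94 + 4) / -14 = -7.

setpoint = -7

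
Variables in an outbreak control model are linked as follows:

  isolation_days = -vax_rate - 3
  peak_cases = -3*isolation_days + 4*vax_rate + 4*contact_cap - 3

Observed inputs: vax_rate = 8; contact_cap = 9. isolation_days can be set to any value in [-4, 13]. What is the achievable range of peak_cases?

26 to 77

Intervening on isolation_days fixes its value directly, overriding its dependence on vax_rate.
Substituting into the peak_cases equation gives peak_cases = -3*isolation_days + 65.
Linear in isolation_days, so extremes are at the endpoints: isolation_days = -4 gives peak_cases = 77; isolation_days = 13 gives peak_cases = 26.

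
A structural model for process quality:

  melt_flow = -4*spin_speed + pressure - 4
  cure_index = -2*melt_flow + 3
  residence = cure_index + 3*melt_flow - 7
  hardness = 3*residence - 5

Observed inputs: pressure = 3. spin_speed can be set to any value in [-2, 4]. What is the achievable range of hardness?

Substituting into the melt_flow equation gives melt_flow = -4*spin_speed - 1.
Substituting into the cure_index equation gives cure_index = 8*spin_speed + 5.
residence becomes -4*spin_speed - 5.
Substituting into the hardness equation gives hardness = -12*spin_speed - 20.
Linear in spin_speed, so extremes are at the endpoints: spin_speed = -2 gives hardness = 4; spin_speed = 4 gives hardness = -68.

-68 to 4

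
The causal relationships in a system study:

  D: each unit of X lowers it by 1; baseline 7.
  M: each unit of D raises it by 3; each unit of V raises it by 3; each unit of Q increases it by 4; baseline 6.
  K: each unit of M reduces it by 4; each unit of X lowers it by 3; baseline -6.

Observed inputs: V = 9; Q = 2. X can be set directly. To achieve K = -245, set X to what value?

Substituting into the M equation gives M = -3*X + 62.
Substituting into the K equation gives K = 9*X - 254.
Solve 9*X - 254 = -245: X = (-245 + 254) / 9 = 1.

X = 1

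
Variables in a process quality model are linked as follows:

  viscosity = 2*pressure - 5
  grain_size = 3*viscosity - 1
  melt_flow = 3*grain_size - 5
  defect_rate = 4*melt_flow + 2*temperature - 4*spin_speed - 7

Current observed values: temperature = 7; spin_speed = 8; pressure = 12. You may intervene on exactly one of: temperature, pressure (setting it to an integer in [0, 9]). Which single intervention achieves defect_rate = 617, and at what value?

set temperature = 2

Intervening on temperature: with other inputs at their observed values, defect_rate = 2*temperature + 613. Solving for 617 gives temperature = 2, within [0, 9].
Intervening on pressure: defect_rate = 72*pressure - 237. Reaching 617 requires pressure = 427/36, not an integer.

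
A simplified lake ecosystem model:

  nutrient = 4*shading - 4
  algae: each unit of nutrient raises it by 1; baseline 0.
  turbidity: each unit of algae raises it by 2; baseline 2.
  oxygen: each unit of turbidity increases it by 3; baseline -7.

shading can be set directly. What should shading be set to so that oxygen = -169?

shading = -6

Substituting into the algae equation gives algae = 4*shading - 4.
Substituting into the turbidity equation gives turbidity = 8*shading - 6.
This gives oxygen = 24*shading - 25.
Solve 24*shading - 25 = -169: shading = (-169 + 25) / 24 = -6.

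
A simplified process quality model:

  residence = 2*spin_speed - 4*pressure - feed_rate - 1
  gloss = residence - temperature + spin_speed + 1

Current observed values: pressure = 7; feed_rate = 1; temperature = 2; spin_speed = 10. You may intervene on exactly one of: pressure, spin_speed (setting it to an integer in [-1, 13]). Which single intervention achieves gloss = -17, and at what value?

Intervening on pressure: with other inputs at their observed values, gloss = -4*pressure + 27. Solving for -17 gives pressure = 11, within [-1, 13].
Intervening on spin_speed: gloss = 3*spin_speed - 31. Reaching -17 requires spin_speed = 14/3, not an integer.

set pressure = 11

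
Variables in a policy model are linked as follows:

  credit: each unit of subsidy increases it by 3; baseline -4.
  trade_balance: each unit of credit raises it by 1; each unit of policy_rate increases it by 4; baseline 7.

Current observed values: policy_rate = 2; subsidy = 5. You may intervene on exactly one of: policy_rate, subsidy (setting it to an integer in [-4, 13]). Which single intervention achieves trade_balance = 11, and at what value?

set subsidy = 0

Intervening on policy_rate: trade_balance = 4*policy_rate + 18. Reaching 11 requires policy_rate = -7/4, not an integer.
Intervening on subsidy: with other inputs at their observed values, trade_balance = 3*subsidy + 11. Solving for 11 gives subsidy = 0, within [-4, 13].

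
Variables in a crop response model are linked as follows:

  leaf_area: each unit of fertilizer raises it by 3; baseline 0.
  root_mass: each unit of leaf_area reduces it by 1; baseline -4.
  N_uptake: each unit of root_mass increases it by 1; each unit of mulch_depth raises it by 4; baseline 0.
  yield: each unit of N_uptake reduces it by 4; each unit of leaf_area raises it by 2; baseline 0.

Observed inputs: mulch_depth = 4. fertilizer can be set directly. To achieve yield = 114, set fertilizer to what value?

Substituting into the root_mass equation gives root_mass = -3*fertilizer - 4.
Substituting into the N_uptake equation gives N_uptake = -3*fertilizer + 12.
Substituting into the yield equation gives yield = 18*fertilizer - 48.
Solve 18*fertilizer - 48 = 114: fertilizer = (114 + 48) / 18 = 9.

fertilizer = 9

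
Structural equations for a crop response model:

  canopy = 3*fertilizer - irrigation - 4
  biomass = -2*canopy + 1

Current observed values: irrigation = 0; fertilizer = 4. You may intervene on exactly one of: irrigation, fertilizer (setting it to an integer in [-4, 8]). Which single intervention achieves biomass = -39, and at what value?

Intervening on irrigation: biomass = 2*irrigation - 15. Reaching -39 requires irrigation = -12, outside [-4, 8].
Intervening on fertilizer: with other inputs at their observed values, biomass = -6*fertilizer + 9. Solving for -39 gives fertilizer = 8, within [-4, 8].

set fertilizer = 8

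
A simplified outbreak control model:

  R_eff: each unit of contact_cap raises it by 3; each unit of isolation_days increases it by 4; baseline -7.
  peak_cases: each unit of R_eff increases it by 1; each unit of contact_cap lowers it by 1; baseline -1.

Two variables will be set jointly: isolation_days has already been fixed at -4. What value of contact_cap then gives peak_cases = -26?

With isolation_days held at -4:
Substituting into the R_eff equation gives R_eff = 3*contact_cap - 23.
Substituting into the peak_cases equation gives peak_cases = 2*contact_cap - 24.
Solve 2*contact_cap - 24 = -26: contact_cap = (-26 + 24) / 2 = -1.

contact_cap = -1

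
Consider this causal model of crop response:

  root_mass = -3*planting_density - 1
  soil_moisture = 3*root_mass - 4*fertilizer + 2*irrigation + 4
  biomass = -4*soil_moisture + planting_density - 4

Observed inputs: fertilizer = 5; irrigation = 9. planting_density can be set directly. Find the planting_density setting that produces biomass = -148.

planting_density = -4

Substituting into the soil_moisture equation gives soil_moisture = -9*planting_density - 1.
So biomass = 37*planting_density.
Solve 37*planting_density = -148: planting_density = -148 / 37 = -4.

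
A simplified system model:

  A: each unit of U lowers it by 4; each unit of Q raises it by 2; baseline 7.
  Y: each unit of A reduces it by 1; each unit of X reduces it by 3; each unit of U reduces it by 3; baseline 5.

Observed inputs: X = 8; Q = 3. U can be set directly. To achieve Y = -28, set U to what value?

U = 4

Substituting into the A equation gives A = -4*U + 13.
So Y = U - 32.
Solve U - 32 = -28: U = (-28 + 32) / 1 = 4.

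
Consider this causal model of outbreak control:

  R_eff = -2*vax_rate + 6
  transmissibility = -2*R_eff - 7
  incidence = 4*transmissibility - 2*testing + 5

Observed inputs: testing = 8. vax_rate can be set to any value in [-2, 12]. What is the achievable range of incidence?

Substituting into the transmissibility equation gives transmissibility = 4*vax_rate - 19.
Substituting into the incidence equation gives incidence = 16*vax_rate - 87.
Linear in vax_rate, so extremes are at the endpoints: vax_rate = -2 gives incidence = -119; vax_rate = 12 gives incidence = 105.

-119 to 105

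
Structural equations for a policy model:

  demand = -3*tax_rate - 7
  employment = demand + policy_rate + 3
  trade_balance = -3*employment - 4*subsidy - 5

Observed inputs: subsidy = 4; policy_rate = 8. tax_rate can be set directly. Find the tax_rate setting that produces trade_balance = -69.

tax_rate = -4

Substituting into the employment equation gives employment = -3*tax_rate + 4.
So trade_balance = 9*tax_rate - 33.
Solve 9*tax_rate - 33 = -69: tax_rate = (-69 + 33) / 9 = -4.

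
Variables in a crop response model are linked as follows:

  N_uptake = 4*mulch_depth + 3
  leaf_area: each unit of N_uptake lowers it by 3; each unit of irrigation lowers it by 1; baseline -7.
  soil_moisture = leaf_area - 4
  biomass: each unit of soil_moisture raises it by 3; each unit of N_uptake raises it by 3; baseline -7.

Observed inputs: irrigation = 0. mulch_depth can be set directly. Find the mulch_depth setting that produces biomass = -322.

mulch_depth = 11

Substituting into the leaf_area equation gives leaf_area = -12*mulch_depth - 16.
soil_moisture becomes -12*mulch_depth - 20.
So biomass = -24*mulch_depth - 58.
Solve -24*mulch_depth - 58 = -322: mulch_depth = (-322 + 58) / -24 = 11.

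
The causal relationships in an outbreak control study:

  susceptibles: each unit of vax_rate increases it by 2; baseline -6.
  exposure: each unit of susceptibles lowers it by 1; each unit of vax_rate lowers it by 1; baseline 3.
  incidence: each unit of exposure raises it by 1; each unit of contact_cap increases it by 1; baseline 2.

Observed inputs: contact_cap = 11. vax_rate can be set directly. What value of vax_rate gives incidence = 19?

vax_rate = 1

Substituting into the exposure equation gives exposure = -3*vax_rate + 9.
This gives incidence = -3*vax_rate + 22.
Solve -3*vax_rate + 22 = 19: vax_rate = (19 - 22) / -3 = 1.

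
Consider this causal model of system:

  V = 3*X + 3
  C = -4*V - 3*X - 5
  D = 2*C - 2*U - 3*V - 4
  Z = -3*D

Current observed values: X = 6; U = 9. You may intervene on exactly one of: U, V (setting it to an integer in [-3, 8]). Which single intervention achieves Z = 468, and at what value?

set V = 8

Intervening on U: Z = 6*U + 843. Reaching 468 requires U = -125/2, not an integer.
Intervening on V: with other inputs at their observed values, Z = 33*V + 204. Solving for 468 gives V = 8, within [-3, 8].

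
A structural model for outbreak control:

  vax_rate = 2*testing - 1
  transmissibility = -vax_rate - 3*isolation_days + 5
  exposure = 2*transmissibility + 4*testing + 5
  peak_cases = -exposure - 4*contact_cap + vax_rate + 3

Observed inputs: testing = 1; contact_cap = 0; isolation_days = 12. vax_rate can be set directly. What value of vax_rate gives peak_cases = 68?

Intervening on vax_rate fixes its value directly, overriding its dependence on testing.
Substituting into the transmissibility equation gives transmissibility = -vax_rate - 31.
Substituting into the exposure equation gives exposure = -2*vax_rate - 53.
peak_cases becomes 3*vax_rate + 56.
Solve 3*vax_rate + 56 = 68: vax_rate = (68 - 56) / 3 = 4.

vax_rate = 4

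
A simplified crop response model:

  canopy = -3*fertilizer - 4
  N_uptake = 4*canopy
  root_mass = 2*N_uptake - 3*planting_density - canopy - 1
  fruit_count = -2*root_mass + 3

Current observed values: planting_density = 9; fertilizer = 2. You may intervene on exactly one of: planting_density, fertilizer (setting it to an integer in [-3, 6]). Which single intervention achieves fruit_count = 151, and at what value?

set planting_density = 1

Intervening on planting_density: with other inputs at their observed values, fruit_count = 6*planting_density + 145. Solving for 151 gives planting_density = 1, within [-3, 6].
Intervening on fertilizer: fruit_count = 42*fertilizer + 115. Reaching 151 requires fertilizer = 6/7, not an integer.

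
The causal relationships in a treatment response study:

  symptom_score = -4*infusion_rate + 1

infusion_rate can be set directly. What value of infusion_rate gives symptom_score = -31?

Solve -4*infusion_rate + 1 = -31: infusion_rate = (-31 - 1) / -4 = 8.

infusion_rate = 8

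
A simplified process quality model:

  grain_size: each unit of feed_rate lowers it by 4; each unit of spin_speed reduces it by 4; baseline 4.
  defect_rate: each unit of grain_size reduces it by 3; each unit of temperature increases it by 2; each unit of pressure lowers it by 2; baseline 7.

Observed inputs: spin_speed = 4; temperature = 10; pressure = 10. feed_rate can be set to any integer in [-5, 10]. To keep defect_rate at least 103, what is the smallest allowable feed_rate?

Substituting into the grain_size equation gives grain_size = -4*feed_rate - 12.
Substituting into the defect_rate equation gives defect_rate = 12*feed_rate + 43.
Require 12*feed_rate + 43 ≥ 103, so feed_rate ≥ 5.
The smallest integer in [-5, 10] satisfying this is 5.

feed_rate = 5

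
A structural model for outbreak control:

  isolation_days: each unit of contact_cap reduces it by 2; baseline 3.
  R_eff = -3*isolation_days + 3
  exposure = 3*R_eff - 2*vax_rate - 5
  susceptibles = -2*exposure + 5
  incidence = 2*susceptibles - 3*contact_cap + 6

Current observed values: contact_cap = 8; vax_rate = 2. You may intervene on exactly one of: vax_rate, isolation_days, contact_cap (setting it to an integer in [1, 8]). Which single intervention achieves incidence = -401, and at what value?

Intervening on vax_rate: incidence = 8*vax_rate - 492. Reaching -401 requires vax_rate = 91/8, not an integer.
Intervening on isolation_days: incidence = 36*isolation_days - 8. Reaching -401 requires isolation_days = -131/12, not an integer.
Intervening on contact_cap: with other inputs at their observed values, incidence = -75*contact_cap + 124. Solving for -401 gives contact_cap = 7, within [1, 8].

set contact_cap = 7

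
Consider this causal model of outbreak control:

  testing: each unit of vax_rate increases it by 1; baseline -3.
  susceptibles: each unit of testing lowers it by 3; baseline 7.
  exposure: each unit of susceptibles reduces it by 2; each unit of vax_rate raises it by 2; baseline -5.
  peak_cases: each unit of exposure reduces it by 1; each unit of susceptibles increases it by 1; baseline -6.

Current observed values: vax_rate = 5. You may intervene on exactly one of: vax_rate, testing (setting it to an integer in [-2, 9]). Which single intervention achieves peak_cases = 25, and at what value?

Intervening on vax_rate: with other inputs at their observed values, peak_cases = -11*vax_rate + 47. Solving for 25 gives vax_rate = 2, within [-2, 9].
Intervening on testing: peak_cases = -9*testing + 10. Reaching 25 requires testing = -5/3, not an integer.

set vax_rate = 2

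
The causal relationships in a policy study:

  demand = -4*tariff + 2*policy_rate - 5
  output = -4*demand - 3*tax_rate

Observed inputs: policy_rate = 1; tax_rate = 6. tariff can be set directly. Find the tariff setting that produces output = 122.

tariff = 8

Substituting into the demand equation gives demand = -4*tariff - 3.
Substituting into the output equation gives output = 16*tariff - 6.
Solve 16*tariff - 6 = 122: tariff = (122 + 6) / 16 = 8.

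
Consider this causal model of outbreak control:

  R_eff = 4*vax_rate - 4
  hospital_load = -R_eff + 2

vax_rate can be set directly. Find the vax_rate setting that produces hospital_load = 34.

Substituting into the hospital_load equation gives hospital_load = -4*vax_rate + 6.
Solve -4*vax_rate + 6 = 34: vax_rate = (34 - 6) / -4 = -7.

vax_rate = -7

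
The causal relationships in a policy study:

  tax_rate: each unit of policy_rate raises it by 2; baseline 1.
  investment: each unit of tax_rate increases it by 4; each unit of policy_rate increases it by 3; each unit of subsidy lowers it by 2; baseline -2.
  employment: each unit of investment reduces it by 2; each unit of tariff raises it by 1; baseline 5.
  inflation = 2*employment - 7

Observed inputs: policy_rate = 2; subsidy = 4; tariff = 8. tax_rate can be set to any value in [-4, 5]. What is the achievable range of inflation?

Intervening on tax_rate fixes its value directly, overriding its dependence on policy_rate.
Substituting into the investment equation gives investment = 4*tax_rate - 4.
Substituting into the employment equation gives employment = -8*tax_rate + 21.
Substituting into the inflation equation gives inflation = -16*tax_rate + 35.
Linear in tax_rate, so extremes are at the endpoints: tax_rate = -4 gives inflation = 99; tax_rate = 5 gives inflation = -45.

-45 to 99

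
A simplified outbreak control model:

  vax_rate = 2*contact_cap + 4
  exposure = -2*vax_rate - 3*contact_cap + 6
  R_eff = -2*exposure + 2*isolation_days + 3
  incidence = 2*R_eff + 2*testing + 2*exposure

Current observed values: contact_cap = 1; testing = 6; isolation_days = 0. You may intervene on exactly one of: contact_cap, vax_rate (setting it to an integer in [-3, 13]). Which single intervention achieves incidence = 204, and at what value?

Intervening on contact_cap: with other inputs at their observed values, incidence = 14*contact_cap + 22. Solving for 204 gives contact_cap = 13, within [-3, 13].
Intervening on vax_rate: incidence = 4*vax_rate + 12. Reaching 204 requires vax_rate = 48, outside [-3, 13].

set contact_cap = 13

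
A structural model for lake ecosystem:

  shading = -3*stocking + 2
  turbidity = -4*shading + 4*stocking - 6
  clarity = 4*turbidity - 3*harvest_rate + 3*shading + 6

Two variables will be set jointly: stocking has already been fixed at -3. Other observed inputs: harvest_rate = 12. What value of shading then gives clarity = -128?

shading = 2

With stocking held at -3:
Intervening on shading fixes its value directly, overriding its dependence on stocking.
Substituting into the turbidity equation gives turbidity = -4*shading - 18.
Substituting into the clarity equation gives clarity = -13*shading - 102.
Solve -13*shading - 102 = -128: shading = (-128 + 102) / -13 = 2.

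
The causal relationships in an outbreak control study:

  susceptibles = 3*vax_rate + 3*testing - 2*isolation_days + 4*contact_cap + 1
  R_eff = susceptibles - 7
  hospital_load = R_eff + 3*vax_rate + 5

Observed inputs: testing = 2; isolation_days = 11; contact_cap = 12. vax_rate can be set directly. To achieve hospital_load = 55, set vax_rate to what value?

Substituting into the susceptibles equation gives susceptibles = 3*vax_rate + 33.
R_eff becomes 3*vax_rate + 26.
hospital_load becomes 6*vax_rate + 31.
Solve 6*vax_rate + 31 = 55: vax_rate = (55 - 31) / 6 = 4.

vax_rate = 4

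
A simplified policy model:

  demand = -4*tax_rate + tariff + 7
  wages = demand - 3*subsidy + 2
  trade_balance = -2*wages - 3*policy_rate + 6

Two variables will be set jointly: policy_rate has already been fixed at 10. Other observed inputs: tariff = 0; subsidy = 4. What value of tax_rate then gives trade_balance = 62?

tax_rate = 10

With policy_rate held at 10:
Substituting into the demand equation gives demand = -4*tax_rate + 7.
Substituting into the wages equation gives wages = -4*tax_rate - 3.
Substituting into the trade_balance equation gives trade_balance = 8*tax_rate - 18.
Solve 8*tax_rate - 18 = 62: tax_rate = (62 + 18) / 8 = 10.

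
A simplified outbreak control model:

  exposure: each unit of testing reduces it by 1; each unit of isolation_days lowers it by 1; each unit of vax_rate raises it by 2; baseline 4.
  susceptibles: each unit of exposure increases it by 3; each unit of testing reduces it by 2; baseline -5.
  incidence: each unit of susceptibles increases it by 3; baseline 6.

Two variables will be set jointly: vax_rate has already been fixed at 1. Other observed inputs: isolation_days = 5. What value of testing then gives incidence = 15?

testing = -1

With vax_rate held at 1:
Substituting into the exposure equation gives exposure = -testing + 1.
This gives susceptibles = -5*testing - 2.
Substituting into the incidence equation gives incidence = -15*testing.
Solve -15*testing = 15: testing = 15 / -15 = -1.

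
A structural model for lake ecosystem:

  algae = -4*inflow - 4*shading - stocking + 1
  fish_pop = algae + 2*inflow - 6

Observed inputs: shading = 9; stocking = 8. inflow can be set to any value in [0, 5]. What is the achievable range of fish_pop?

Substituting into the algae equation gives algae = -4*inflow - 43.
So fish_pop = -2*inflow - 49.
Linear in inflow, so extremes are at the endpoints: inflow = 0 gives fish_pop = -49; inflow = 5 gives fish_pop = -59.

-59 to -49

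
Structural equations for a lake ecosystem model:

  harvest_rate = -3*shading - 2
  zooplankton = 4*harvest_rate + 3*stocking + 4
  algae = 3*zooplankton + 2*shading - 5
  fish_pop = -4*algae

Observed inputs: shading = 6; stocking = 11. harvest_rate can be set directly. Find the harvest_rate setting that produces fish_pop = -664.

harvest_rate = 4

Intervening on harvest_rate fixes its value directly, overriding its dependence on shading.
Substituting into the zooplankton equation gives zooplankton = 4*harvest_rate + 37.
So algae = 12*harvest_rate + 118.
fish_pop becomes -48*harvest_rate - 472.
Solve -48*harvest_rate - 472 = -664: harvest_rate = (-664 + 472) / -48 = 4.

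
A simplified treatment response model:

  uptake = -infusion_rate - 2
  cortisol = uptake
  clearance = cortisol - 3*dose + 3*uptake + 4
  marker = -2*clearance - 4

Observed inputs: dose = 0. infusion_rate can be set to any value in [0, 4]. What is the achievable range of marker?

Substituting into the cortisol equation gives cortisol = -infusion_rate - 2.
Substituting into the clearance equation gives clearance = -4*infusion_rate - 4.
Substituting into the marker equation gives marker = 8*infusion_rate + 4.
Linear in infusion_rate, so extremes are at the endpoints: infusion_rate = 0 gives marker = 4; infusion_rate = 4 gives marker = 36.

4 to 36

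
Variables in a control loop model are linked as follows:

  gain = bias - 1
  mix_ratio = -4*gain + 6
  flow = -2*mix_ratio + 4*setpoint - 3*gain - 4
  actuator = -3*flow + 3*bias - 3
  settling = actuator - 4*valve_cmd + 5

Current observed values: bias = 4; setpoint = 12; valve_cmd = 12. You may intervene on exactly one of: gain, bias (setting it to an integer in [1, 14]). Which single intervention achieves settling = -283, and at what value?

Intervening on gain: settling = -15*gain - 130. Reaching -283 requires gain = 51/5, not an integer.
Intervening on bias: with other inputs at their observed values, settling = -12*bias - 127. Solving for -283 gives bias = 13, within [1, 14].

set bias = 13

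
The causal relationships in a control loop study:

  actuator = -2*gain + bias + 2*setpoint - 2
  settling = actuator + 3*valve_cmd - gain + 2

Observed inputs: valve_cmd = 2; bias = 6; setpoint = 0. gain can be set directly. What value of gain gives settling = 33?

Substituting into the actuator equation gives actuator = -2*gain + 4.
Substituting into the settling equation gives settling = -3*gain + 12.
Solve -3*gain + 12 = 33: gain = (33 - 12) / -3 = -7.

gain = -7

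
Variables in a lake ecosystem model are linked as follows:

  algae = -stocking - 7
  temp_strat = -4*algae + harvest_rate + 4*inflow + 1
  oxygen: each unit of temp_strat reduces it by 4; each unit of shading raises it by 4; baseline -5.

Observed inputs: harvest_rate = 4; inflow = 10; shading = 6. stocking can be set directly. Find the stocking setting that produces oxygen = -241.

stocking = -2

Substituting into the temp_strat equation gives temp_strat = 4*stocking + 73.
Substituting into the oxygen equation gives oxygen = -16*stocking - 273.
Solve -16*stocking - 273 = -241: stocking = (-241 + 273) / -16 = -2.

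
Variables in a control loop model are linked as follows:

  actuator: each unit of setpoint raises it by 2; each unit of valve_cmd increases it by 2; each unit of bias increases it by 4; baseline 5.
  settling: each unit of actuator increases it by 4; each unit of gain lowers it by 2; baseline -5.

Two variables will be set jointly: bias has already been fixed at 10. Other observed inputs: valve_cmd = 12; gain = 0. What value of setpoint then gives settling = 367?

With bias held at 10:
Substituting into the actuator equation gives actuator = 2*setpoint + 69.
Substituting into the settling equation gives settling = 8*setpoint + 271.
Solve 8*setpoint + 271 = 367: setpoint = (367 - 271) / 8 = 12.

setpoint = 12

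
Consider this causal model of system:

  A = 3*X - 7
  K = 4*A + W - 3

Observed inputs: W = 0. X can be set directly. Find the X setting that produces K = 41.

X = 6

Substituting into the K equation gives K = 12*X - 31.
Solve 12*X - 31 = 41: X = (41 + 31) / 12 = 6.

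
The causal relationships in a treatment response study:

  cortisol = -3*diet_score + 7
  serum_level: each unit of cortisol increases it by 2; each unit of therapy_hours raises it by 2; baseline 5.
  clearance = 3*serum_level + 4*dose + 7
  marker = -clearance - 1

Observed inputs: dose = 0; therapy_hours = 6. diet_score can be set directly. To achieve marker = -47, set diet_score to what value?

Substituting into the serum_level equation gives serum_level = -6*diet_score + 31.
So clearance = -18*diet_score + 100.
Substituting into the marker equation gives marker = 18*diet_score - 101.
Solve 18*diet_score - 101 = -47: diet_score = (-47 + 101) / 18 = 3.

diet_score = 3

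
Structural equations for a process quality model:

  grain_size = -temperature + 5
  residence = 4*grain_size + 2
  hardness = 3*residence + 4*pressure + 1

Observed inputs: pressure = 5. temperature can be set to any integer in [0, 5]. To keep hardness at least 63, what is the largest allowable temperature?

Substituting into the residence equation gives residence = -4*temperature + 22.
This gives hardness = -12*temperature + 87.
Require -12*temperature + 87 ≥ 63, so temperature ≤ 2.
The largest integer in [0, 5] satisfying this is 2.

temperature = 2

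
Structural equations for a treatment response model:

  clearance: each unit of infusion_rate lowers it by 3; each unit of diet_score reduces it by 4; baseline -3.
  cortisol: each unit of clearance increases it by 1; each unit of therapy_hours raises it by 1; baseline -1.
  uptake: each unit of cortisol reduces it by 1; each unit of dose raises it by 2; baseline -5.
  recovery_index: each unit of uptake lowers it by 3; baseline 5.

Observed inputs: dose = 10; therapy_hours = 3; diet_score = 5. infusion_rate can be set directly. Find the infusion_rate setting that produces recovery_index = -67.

infusion_rate = -4

Substituting into the clearance equation gives clearance = -3*infusion_rate - 23.
So cortisol = -3*infusion_rate - 21.
This gives uptake = 3*infusion_rate + 36.
Substituting into the recovery_index equation gives recovery_index = -9*infusion_rate - 103.
Solve -9*infusion_rate - 103 = -67: infusion_rate = (-67 + 103) / -9 = -4.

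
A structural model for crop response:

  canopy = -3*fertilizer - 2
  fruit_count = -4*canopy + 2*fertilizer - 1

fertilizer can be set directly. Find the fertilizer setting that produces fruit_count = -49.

Substituting into the fruit_count equation gives fruit_count = 14*fertilizer + 7.
Solve 14*fertilizer + 7 = -49: fertilizer = (-49 - 7) / 14 = -4.

fertilizer = -4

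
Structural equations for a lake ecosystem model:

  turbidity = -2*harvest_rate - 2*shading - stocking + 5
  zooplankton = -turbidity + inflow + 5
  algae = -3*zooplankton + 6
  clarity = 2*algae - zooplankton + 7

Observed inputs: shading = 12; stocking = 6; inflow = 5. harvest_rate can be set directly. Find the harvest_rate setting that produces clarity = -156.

harvest_rate = -5

Substituting into the turbidity equation gives turbidity = -2*harvest_rate - 25.
Substituting into the zooplankton equation gives zooplankton = 2*harvest_rate + 35.
Substituting into the algae equation gives algae = -6*harvest_rate - 99.
clarity becomes -14*harvest_rate - 226.
Solve -14*harvest_rate - 226 = -156: harvest_rate = (-156 + 226) / -14 = -5.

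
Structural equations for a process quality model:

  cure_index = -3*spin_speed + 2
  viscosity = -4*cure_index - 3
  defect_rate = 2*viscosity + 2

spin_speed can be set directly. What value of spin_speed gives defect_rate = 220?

Substituting into the viscosity equation gives viscosity = 12*spin_speed - 11.
Substituting into the defect_rate equation gives defect_rate = 24*spin_speed - 20.
Solve 24*spin_speed - 20 = 220: spin_speed = (220 + 20) / 24 = 10.

spin_speed = 10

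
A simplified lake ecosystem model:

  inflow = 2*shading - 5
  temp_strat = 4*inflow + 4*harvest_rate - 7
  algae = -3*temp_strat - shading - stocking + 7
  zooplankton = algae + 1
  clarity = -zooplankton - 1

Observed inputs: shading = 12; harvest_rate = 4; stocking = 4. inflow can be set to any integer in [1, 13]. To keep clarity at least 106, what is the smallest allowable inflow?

Intervening on inflow fixes its value directly, overriding its dependence on shading.
Substituting into the temp_strat equation gives temp_strat = 4*inflow + 9.
Substituting into the algae equation gives algae = -12*inflow - 36.
Substituting into the zooplankton equation gives zooplankton = -12*inflow - 35.
Substituting into the clarity equation gives clarity = 12*inflow + 34.
Require 12*inflow + 34 ≥ 106, so inflow ≥ 6.
The smallest integer in [1, 13] satisfying this is 6.

inflow = 6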